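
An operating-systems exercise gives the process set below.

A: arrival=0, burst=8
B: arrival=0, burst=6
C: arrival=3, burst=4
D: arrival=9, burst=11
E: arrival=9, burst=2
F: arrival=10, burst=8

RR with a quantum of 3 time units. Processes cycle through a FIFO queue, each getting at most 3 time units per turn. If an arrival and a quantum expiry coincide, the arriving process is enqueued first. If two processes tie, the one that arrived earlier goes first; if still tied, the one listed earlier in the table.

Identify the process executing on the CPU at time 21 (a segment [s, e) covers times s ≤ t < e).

Schedule: | A 0-3 | B 3-6 | C 6-9 | A 9-12 | B 12-15 | D 15-18 | E 18-20 | C 20-21 | F 21-24 | A 24-26 | D 26-29 | F 29-32 | D 32-35 | F 35-37 | D 37-39 |
Completion: A=26  B=15  C=21  D=39  E=20  F=37
Turnaround (C−A): A=26  B=15  C=18  D=30  E=11  F=27

F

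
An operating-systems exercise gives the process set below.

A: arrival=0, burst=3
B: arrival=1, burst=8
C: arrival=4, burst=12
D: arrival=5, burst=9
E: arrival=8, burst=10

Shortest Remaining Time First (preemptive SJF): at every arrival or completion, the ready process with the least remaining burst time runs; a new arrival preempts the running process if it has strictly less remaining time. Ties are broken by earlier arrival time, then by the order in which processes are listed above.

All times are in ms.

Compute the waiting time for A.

Gantt: | A 0-3 | B 3-11 | D 11-20 | E 20-30 | C 30-42 |
Completion: A=3  B=11  C=42  D=20  E=30
Turnaround (C−A): A=3  B=10  C=38  D=15  E=22
Waiting(A) = turnaround − burst = 3 − 3 = 0

0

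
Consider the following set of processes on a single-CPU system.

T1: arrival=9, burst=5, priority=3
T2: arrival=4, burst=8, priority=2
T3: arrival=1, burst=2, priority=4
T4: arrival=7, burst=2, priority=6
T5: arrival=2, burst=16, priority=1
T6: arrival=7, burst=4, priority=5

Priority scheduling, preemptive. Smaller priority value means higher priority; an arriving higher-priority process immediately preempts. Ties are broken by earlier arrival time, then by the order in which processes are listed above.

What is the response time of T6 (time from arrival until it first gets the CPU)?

Timeline: | idle 0-1 | T3 1-2 | T5 2-18 | T2 18-26 | T1 26-31 | T3 31-32 | T6 32-36 | T4 36-38 |
Completion: T1=31  T2=26  T3=32  T4=38  T5=18  T6=36
Response(T6) = first start − arrival = 32 − 7 = 25

25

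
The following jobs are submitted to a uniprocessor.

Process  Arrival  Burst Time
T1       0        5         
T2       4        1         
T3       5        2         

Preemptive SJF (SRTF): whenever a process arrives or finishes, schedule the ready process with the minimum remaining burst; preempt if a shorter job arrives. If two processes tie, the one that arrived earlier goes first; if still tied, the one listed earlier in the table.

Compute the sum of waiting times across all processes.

Gantt: | T1 0-5 | T2 5-6 | T3 6-8 |
Completion: T1=5  T2=6  T3=8
Waiting = turnaround − burst: T1=0, T2=1, T3=1
Total waiting = 0 + 1 + 1 = 2

2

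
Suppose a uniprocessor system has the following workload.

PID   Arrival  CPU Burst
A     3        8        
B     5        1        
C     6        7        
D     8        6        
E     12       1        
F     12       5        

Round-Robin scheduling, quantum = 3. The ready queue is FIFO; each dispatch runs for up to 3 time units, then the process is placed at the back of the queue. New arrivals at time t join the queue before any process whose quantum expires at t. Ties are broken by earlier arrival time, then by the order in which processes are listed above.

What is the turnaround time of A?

Timeline: | idle 0-3 | A 3-6 | B 6-7 | C 7-10 | A 10-13 | D 13-16 | C 16-19 | E 19-20 | F 20-23 | A 23-25 | D 25-28 | C 28-29 | F 29-31 |
Completion: A=25  B=7  C=29  D=28  E=20  F=31
Turnaround (C−A): A=22  B=2  C=23  D=20  E=8  F=19
Turnaround(A) = completion − arrival = 25 − 3 = 22

22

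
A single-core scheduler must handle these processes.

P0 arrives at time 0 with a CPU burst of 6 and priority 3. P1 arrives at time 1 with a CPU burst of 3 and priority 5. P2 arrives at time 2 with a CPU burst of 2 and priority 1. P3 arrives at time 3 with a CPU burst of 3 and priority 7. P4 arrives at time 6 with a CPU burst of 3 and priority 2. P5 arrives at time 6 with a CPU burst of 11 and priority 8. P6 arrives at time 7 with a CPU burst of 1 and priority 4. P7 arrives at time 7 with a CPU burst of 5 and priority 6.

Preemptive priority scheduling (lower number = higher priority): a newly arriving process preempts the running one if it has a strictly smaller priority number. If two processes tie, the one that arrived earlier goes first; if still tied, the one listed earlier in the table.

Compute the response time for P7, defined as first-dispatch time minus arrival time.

8

Timeline: | P0 0-2 | P2 2-4 | P0 4-6 | P4 6-9 | P0 9-11 | P6 11-12 | P1 12-15 | P7 15-20 | P3 20-23 | P5 23-34 |
Completion: P0=11  P1=15  P2=4  P3=23  P4=9  P5=34  P6=12  P7=20
Turnaround (C−A): P0=11  P1=14  P2=2  P3=20  P4=3  P5=28  P6=5  P7=13
Response(P7) = first start − arrival = 15 − 7 = 8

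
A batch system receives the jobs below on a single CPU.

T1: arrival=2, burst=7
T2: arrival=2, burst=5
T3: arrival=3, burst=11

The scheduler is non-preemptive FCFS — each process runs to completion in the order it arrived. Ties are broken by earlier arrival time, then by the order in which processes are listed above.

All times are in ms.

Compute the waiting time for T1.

Timeline: | idle 0-2 | T1 2-9 | T2 9-14 | T3 14-25 |
Completion: T1=9  T2=14  T3=25
Turnaround (C−A): T1=7  T2=12  T3=22
Waiting(T1) = turnaround − burst = 7 − 7 = 0

0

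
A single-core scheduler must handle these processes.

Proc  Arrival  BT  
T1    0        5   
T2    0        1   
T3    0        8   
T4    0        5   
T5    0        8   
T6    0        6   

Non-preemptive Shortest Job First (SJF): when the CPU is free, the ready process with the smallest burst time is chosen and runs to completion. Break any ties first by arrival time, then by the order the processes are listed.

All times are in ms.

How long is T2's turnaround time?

Timeline: | T2 0-1 | T1 1-6 | T4 6-11 | T6 11-17 | T3 17-25 | T5 25-33 |
Completion: T1=6  T2=1  T3=25  T4=11  T5=33  T6=17
Turnaround(T2) = completion − arrival = 1 − 0 = 1

1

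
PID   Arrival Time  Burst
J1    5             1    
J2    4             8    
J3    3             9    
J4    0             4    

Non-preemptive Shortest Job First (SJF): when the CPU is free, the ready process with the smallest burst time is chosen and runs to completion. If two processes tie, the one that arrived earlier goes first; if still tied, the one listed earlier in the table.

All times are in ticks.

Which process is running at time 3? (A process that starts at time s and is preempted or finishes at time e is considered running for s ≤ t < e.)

Schedule: | J4 0-4 | J2 4-12 | J1 12-13 | J3 13-22 |
Completion: J1=13  J2=12  J3=22  J4=4

J4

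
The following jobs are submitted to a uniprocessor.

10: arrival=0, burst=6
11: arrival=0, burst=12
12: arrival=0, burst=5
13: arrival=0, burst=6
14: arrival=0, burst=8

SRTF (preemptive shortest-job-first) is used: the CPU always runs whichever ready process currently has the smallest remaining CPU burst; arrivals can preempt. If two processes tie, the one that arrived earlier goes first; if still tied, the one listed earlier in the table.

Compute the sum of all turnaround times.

Schedule: | 12 0-5 | 10 5-11 | 13 11-17 | 14 17-25 | 11 25-37 |
Completion: 10=11  11=37  12=5  13=17  14=25
Turnaround (C−A): 10=11  11=37  12=5  13=17  14=25
Turnaround = completion − arrival: 10=11, 11=37, 12=5, 13=17, 14=25
Total turnaround = 11 + 37 + 5 + 17 + 25 = 95

95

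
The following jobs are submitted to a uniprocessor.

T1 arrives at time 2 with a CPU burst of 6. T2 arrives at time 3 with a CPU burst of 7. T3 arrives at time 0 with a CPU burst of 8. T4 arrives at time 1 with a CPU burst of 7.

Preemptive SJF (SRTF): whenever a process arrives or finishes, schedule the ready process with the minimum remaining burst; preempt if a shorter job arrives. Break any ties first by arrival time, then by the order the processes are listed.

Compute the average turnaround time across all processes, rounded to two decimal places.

16.25

Schedule: | T3 0-8 | T1 8-14 | T4 14-21 | T2 21-28 |
Completion: T1=14  T2=28  T3=8  T4=21
Turnaround (C−A): T1=12  T2=25  T3=8  T4=20
Turnaround times: T1=12, T2=25, T3=8, T4=20
Average turnaround = (12+25+8+20) / 4 = 65/4 = 16.25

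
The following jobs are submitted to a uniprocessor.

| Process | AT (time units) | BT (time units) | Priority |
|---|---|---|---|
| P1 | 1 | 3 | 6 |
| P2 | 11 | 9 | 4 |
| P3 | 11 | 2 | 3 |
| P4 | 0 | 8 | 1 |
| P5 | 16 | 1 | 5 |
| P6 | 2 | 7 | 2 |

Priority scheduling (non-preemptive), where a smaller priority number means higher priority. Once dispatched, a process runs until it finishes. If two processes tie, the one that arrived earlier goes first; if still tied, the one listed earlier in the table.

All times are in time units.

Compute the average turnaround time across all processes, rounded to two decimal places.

Schedule: | P4 0-8 | P6 8-15 | P3 15-17 | P2 17-26 | P5 26-27 | P1 27-30 |
Completion: P1=30  P2=26  P3=17  P4=8  P5=27  P6=15
Turnaround times: P1=29, P2=15, P3=6, P4=8, P5=11, P6=13
Average turnaround = (29+15+6+8+11+13) / 6 = 82/6 = 13.67

13.67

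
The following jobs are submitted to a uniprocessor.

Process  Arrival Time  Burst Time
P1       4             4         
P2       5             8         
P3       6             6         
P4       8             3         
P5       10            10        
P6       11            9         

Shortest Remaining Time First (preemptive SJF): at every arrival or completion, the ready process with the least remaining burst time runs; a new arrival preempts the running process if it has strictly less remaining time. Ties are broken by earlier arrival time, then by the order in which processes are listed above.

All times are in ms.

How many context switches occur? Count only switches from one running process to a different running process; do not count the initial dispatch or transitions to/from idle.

5

Timeline: | idle 0-4 | P1 4-8 | P4 8-11 | P3 11-17 | P2 17-25 | P6 25-34 | P5 34-44 |
Completion: P1=8  P2=25  P3=17  P4=11  P5=44  P6=34
Turnaround (C−A): P1=4  P2=20  P3=11  P4=3  P5=34  P6=23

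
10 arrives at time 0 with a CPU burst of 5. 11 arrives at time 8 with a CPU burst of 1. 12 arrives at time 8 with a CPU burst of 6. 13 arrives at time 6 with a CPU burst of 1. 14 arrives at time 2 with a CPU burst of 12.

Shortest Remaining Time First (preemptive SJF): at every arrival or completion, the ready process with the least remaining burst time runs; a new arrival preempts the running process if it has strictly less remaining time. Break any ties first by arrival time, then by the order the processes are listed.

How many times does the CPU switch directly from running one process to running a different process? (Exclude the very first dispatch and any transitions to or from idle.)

6

Timeline: | 10 0-5 | 14 5-6 | 13 6-7 | 14 7-8 | 11 8-9 | 12 9-15 | 14 15-25 |
Completion: 10=5  11=9  12=15  13=7  14=25
Turnaround (C−A): 10=5  11=1  12=7  13=1  14=23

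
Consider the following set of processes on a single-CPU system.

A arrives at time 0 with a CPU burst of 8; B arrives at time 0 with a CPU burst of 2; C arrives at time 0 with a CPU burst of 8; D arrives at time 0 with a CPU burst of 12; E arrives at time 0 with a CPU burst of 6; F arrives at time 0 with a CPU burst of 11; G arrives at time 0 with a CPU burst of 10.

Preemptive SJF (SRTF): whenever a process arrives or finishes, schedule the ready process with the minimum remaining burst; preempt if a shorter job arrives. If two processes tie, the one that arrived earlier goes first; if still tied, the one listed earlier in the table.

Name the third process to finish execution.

Gantt: | B 0-2 | E 2-8 | A 8-16 | C 16-24 | G 24-34 | F 34-45 | D 45-57 |
Completion: A=16  B=2  C=24  D=57  E=8  F=45  G=34
Finish order: B → E → A → C → G → F → D

A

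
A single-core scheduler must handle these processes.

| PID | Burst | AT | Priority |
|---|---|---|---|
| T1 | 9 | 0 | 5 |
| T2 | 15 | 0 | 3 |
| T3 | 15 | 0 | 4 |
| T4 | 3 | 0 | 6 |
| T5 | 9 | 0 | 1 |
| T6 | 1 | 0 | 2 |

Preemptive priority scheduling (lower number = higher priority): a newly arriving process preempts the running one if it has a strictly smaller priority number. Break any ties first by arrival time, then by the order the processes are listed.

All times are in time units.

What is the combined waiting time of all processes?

Schedule: | T5 0-9 | T6 9-10 | T2 10-25 | T3 25-40 | T1 40-49 | T4 49-52 |
Completion: T1=49  T2=25  T3=40  T4=52  T5=9  T6=10
Turnaround (C−A): T1=49  T2=25  T3=40  T4=52  T5=9  T6=10
Waiting = turnaround − burst: T1=40, T2=10, T3=25, T4=49, T5=0, T6=9
Total waiting = 40 + 10 + 25 + 49 + 0 + 9 = 133

133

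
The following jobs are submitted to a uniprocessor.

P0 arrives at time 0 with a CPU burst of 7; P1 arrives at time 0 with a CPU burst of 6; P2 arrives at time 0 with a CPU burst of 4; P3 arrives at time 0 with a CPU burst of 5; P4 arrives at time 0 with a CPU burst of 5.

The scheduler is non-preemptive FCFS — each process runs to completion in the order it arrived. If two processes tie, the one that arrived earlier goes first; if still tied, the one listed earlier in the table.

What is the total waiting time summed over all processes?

Timeline: | P0 0-7 | P1 7-13 | P2 13-17 | P3 17-22 | P4 22-27 |
Completion: P0=7  P1=13  P2=17  P3=22  P4=27
Waiting = turnaround − burst: P0=0, P1=7, P2=13, P3=17, P4=22
Total waiting = 0 + 7 + 13 + 17 + 22 = 59

59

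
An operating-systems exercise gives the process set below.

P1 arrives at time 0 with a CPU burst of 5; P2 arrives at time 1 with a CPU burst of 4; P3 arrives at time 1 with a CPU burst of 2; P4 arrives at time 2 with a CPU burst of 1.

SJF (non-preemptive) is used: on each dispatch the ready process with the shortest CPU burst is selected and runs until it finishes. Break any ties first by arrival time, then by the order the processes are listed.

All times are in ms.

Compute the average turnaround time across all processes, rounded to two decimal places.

Timeline: | P1 0-5 | P4 5-6 | P3 6-8 | P2 8-12 |
Completion: P1=5  P2=12  P3=8  P4=6
Turnaround times: P1=5, P2=11, P3=7, P4=4
Average turnaround = (5+11+7+4) / 4 = 27/4 = 6.75

6.75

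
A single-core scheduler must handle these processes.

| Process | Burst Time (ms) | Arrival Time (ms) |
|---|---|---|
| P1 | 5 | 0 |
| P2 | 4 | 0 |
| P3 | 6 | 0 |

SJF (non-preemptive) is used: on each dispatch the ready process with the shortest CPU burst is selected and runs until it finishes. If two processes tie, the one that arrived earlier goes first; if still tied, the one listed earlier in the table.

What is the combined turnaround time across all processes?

Timeline: | P2 0-4 | P1 4-9 | P3 9-15 |
Completion: P1=9  P2=4  P3=15
Turnaround = completion − arrival: P1=9, P2=4, P3=15
Total turnaround = 9 + 4 + 15 = 28

28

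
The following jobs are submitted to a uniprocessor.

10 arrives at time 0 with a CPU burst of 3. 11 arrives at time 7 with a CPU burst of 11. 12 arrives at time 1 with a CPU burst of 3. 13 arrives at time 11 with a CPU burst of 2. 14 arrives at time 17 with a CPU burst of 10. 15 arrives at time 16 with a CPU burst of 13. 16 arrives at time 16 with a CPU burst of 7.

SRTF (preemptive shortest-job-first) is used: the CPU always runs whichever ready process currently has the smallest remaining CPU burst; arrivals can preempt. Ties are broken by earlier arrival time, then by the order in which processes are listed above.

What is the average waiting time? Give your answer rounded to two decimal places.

Gantt: | 10 0-3 | 12 3-6 | idle 6-7 | 11 7-11 | 13 11-13 | 11 13-20 | 16 20-27 | 14 27-37 | 15 37-50 |
Completion: 10=3  11=20  12=6  13=13  14=37  15=50  16=27
Turnaround (C−A): 10=3  11=13  12=5  13=2  14=20  15=34  16=11
Waiting times: 10=0, 11=2, 12=2, 13=0, 14=10, 15=21, 16=4
Average waiting = (0+2+2+0+10+21+4) / 7 = 39/7 = 5.57

5.57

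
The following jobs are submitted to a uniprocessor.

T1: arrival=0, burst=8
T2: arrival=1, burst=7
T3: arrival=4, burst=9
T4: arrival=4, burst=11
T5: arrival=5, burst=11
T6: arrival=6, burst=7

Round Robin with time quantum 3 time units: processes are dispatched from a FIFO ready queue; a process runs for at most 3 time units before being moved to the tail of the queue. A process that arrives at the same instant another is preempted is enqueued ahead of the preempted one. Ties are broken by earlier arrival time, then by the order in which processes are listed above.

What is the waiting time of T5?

37

Timeline: | T1 0-3 | T2 3-6 | T1 6-9 | T3 9-12 | T4 12-15 | T5 15-18 | T6 18-21 | T2 21-24 | T1 24-26 | T3 26-29 | T4 29-32 | T5 32-35 | T6 35-38 | T2 38-39 | T3 39-42 | T4 42-45 | T5 45-48 | T6 48-49 | T4 49-51 | T5 51-53 |
Completion: T1=26  T2=39  T3=42  T4=51  T5=53  T6=49
Turnaround (C−A): T1=26  T2=38  T3=38  T4=47  T5=48  T6=43
Waiting(T5) = turnaround − burst = 48 − 11 = 37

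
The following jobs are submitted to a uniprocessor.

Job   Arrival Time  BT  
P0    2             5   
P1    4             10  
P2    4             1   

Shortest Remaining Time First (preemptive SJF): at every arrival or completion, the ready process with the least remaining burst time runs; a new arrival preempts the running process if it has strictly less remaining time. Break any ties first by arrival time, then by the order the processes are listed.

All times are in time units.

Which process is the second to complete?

Timeline: | idle 0-2 | P0 2-4 | P2 4-5 | P0 5-8 | P1 8-18 |
Completion: P0=8  P1=18  P2=5
Finish order: P2 → P0 → P1

P0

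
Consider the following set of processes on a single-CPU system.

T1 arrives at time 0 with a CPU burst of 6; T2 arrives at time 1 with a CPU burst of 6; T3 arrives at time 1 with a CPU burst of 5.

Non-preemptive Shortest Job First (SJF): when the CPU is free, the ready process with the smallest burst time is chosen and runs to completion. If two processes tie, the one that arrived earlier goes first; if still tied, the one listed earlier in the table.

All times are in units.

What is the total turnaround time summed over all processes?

32

Schedule: | T1 0-6 | T3 6-11 | T2 11-17 |
Completion: T1=6  T2=17  T3=11
Turnaround (C−A): T1=6  T2=16  T3=10
Turnaround = completion − arrival: T1=6, T2=16, T3=10
Total turnaround = 6 + 16 + 10 = 32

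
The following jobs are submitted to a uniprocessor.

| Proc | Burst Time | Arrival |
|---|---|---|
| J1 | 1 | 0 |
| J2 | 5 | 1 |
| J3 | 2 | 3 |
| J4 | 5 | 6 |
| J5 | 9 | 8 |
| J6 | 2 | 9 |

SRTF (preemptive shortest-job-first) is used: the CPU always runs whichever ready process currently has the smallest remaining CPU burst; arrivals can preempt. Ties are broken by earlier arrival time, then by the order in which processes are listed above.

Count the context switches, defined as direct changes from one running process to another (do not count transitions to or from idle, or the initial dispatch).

7

Schedule: | J1 0-1 | J2 1-3 | J3 3-5 | J2 5-8 | J4 8-9 | J6 9-11 | J4 11-15 | J5 15-24 |
Completion: J1=1  J2=8  J3=5  J4=15  J5=24  J6=11
Turnaround (C−A): J1=1  J2=7  J3=2  J4=9  J5=16  J6=2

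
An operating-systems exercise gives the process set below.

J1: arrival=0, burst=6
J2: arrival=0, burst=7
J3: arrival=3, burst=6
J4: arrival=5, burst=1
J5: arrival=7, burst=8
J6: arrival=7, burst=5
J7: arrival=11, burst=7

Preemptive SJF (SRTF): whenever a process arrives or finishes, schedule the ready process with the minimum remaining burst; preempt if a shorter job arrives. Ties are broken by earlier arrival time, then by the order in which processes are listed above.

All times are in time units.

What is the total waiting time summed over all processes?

67

Gantt: | J1 0-6 | J4 6-7 | J6 7-12 | J3 12-18 | J2 18-25 | J7 25-32 | J5 32-40 |
Completion: J1=6  J2=25  J3=18  J4=7  J5=40  J6=12  J7=32
Waiting = turnaround − burst: J1=0, J2=18, J3=9, J4=1, J5=25, J6=0, J7=14
Total waiting = 0 + 18 + 9 + 1 + 25 + 0 + 14 = 67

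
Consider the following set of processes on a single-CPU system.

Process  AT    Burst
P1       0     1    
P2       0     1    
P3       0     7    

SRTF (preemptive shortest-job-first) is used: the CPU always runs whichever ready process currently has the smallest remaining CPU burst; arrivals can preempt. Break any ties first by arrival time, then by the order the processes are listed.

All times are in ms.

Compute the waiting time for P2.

1

Timeline: | P1 0-1 | P2 1-2 | P3 2-9 |
Completion: P1=1  P2=2  P3=9
Waiting(P2) = turnaround − burst = 2 − 1 = 1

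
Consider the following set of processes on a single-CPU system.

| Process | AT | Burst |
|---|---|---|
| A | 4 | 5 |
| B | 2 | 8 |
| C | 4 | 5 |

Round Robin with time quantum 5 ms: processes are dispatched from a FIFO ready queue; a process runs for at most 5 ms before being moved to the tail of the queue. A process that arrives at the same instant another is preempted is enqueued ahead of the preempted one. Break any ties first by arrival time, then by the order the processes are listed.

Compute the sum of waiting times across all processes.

Gantt: | idle 0-2 | B 2-7 | A 7-12 | C 12-17 | B 17-20 |
Completion: A=12  B=20  C=17
Waiting = turnaround − burst: A=3, B=10, C=8
Total waiting = 3 + 10 + 8 = 21

21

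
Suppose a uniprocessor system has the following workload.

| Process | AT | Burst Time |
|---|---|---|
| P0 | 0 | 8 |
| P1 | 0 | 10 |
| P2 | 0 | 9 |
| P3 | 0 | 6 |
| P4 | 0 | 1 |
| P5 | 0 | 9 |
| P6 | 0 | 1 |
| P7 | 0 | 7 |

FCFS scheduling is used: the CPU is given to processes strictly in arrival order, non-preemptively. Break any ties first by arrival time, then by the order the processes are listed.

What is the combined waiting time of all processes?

207

Gantt: | P0 0-8 | P1 8-18 | P2 18-27 | P3 27-33 | P4 33-34 | P5 34-43 | P6 43-44 | P7 44-51 |
Completion: P0=8  P1=18  P2=27  P3=33  P4=34  P5=43  P6=44  P7=51
Waiting = turnaround − burst: P0=0, P1=8, P2=18, P3=27, P4=33, P5=34, P6=43, P7=44
Total waiting = 0 + 8 + 18 + 27 + 33 + 34 + 43 + 44 = 207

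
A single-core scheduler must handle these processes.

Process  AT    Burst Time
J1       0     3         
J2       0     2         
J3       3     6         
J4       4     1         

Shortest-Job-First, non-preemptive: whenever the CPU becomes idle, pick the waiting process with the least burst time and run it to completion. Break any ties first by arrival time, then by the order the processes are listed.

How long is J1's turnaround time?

Gantt: | J2 0-2 | J1 2-5 | J4 5-6 | J3 6-12 |
Completion: J1=5  J2=2  J3=12  J4=6
Turnaround(J1) = completion − arrival = 5 − 0 = 5

5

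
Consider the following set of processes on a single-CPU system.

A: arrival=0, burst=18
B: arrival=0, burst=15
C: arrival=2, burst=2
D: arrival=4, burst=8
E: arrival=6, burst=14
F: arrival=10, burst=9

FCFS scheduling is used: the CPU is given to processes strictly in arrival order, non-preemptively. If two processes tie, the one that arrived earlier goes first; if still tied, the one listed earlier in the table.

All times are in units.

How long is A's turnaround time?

18

Gantt: | A 0-18 | B 18-33 | C 33-35 | D 35-43 | E 43-57 | F 57-66 |
Completion: A=18  B=33  C=35  D=43  E=57  F=66
Turnaround (C−A): A=18  B=33  C=33  D=39  E=51  F=56
Turnaround(A) = completion − arrival = 18 − 0 = 18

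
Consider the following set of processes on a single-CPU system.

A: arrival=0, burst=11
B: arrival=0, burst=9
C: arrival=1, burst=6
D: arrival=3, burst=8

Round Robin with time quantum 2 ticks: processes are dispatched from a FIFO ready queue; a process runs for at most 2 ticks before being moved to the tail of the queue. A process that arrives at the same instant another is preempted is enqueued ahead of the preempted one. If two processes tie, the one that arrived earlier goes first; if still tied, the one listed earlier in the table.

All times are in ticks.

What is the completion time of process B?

33

Timeline: | A 0-2 | B 2-4 | C 4-6 | A 6-8 | D 8-10 | B 10-12 | C 12-14 | A 14-16 | D 16-18 | B 18-20 | C 20-22 | A 22-24 | D 24-26 | B 26-28 | A 28-30 | D 30-32 | B 32-33 | A 33-34 |
Completion: A=34  B=33  C=22  D=32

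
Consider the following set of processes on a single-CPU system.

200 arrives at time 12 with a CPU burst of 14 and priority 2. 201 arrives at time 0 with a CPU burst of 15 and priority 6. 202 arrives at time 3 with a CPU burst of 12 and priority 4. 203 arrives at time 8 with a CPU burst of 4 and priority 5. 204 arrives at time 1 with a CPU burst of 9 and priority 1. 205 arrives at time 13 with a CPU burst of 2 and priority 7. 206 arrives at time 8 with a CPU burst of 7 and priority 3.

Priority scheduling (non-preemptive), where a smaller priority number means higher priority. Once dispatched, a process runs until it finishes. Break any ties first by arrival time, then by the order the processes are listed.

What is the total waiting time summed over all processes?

195

Schedule: | 201 0-15 | 204 15-24 | 200 24-38 | 206 38-45 | 202 45-57 | 203 57-61 | 205 61-63 |
Completion: 200=38  201=15  202=57  203=61  204=24  205=63  206=45
Turnaround (C−A): 200=26  201=15  202=54  203=53  204=23  205=50  206=37
Waiting = turnaround − burst: 200=12, 201=0, 202=42, 203=49, 204=14, 205=48, 206=30
Total waiting = 12 + 0 + 42 + 49 + 14 + 48 + 30 = 195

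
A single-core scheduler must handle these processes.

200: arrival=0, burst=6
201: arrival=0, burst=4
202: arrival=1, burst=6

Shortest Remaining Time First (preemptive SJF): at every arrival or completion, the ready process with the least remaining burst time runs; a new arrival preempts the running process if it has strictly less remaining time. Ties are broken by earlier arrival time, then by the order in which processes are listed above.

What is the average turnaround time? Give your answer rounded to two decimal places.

Schedule: | 201 0-4 | 200 4-10 | 202 10-16 |
Completion: 200=10  201=4  202=16
Turnaround times: 200=10, 201=4, 202=15
Average turnaround = (10+4+15) / 3 = 29/3 = 9.67

9.67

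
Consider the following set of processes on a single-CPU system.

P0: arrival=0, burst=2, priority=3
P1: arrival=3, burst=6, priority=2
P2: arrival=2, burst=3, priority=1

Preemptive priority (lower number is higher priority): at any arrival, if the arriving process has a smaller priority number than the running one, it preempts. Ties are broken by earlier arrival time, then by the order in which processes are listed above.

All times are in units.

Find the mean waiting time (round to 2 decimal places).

Timeline: | P0 0-2 | P2 2-5 | P1 5-11 |
Completion: P0=2  P1=11  P2=5
Turnaround (C−A): P0=2  P1=8  P2=3
Waiting times: P0=0, P1=2, P2=0
Average waiting = (0+2+0) / 3 = 2/3 = 0.67

0.67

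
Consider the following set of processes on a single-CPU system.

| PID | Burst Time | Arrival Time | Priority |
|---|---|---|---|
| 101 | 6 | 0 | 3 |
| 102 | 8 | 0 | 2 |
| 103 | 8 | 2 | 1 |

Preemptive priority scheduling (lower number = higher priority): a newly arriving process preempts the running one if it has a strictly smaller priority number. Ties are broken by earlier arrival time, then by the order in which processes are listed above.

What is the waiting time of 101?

Gantt: | 102 0-2 | 103 2-10 | 102 10-16 | 101 16-22 |
Completion: 101=22  102=16  103=10
Turnaround (C−A): 101=22  102=16  103=8
Waiting(101) = turnaround − burst = 22 − 6 = 16

16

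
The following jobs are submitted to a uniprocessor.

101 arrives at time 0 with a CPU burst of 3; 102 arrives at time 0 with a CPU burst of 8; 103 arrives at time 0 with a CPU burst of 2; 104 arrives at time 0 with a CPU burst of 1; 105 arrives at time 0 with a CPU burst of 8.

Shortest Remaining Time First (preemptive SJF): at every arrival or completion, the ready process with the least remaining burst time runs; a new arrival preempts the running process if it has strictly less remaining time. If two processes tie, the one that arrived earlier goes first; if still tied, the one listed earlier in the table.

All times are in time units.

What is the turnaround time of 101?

Gantt: | 104 0-1 | 103 1-3 | 101 3-6 | 102 6-14 | 105 14-22 |
Completion: 101=6  102=14  103=3  104=1  105=22
Turnaround (C−A): 101=6  102=14  103=3  104=1  105=22
Turnaround(101) = completion − arrival = 6 − 0 = 6

6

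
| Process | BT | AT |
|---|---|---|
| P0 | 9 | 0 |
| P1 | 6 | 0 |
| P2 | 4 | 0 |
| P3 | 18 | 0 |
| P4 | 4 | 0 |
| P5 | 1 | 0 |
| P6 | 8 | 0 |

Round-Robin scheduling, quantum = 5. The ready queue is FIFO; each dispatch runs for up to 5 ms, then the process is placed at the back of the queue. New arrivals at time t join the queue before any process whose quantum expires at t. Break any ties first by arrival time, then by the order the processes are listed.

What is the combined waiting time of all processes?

170

Schedule: | P0 0-5 | P1 5-10 | P2 10-14 | P3 14-19 | P4 19-23 | P5 23-24 | P6 24-29 | P0 29-33 | P1 33-34 | P3 34-39 | P6 39-42 | P3 42-50 |
Completion: P0=33  P1=34  P2=14  P3=50  P4=23  P5=24  P6=42
Turnaround (C−A): P0=33  P1=34  P2=14  P3=50  P4=23  P5=24  P6=42
Waiting = turnaround − burst: P0=24, P1=28, P2=10, P3=32, P4=19, P5=23, P6=34
Total waiting = 24 + 28 + 10 + 32 + 19 + 23 + 34 = 170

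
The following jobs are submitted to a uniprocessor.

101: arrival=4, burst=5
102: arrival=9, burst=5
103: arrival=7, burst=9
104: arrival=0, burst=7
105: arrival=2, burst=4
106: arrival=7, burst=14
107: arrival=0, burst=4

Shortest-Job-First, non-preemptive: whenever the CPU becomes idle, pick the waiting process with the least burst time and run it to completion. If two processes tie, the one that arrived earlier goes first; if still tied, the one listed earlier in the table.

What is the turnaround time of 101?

Gantt: | 107 0-4 | 105 4-8 | 101 8-13 | 102 13-18 | 104 18-25 | 103 25-34 | 106 34-48 |
Completion: 101=13  102=18  103=34  104=25  105=8  106=48  107=4
Turnaround (C−A): 101=9  102=9  103=27  104=25  105=6  106=41  107=4
Turnaround(101) = completion − arrival = 13 − 4 = 9

9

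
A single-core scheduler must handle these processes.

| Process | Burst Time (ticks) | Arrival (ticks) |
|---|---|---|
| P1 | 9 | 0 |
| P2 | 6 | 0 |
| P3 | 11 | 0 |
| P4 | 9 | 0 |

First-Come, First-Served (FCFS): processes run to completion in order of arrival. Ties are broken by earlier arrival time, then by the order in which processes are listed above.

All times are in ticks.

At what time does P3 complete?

Timeline: | P1 0-9 | P2 9-15 | P3 15-26 | P4 26-35 |
Completion: P1=9  P2=15  P3=26  P4=35
Turnaround (C−A): P1=9  P2=15  P3=26  P4=35

26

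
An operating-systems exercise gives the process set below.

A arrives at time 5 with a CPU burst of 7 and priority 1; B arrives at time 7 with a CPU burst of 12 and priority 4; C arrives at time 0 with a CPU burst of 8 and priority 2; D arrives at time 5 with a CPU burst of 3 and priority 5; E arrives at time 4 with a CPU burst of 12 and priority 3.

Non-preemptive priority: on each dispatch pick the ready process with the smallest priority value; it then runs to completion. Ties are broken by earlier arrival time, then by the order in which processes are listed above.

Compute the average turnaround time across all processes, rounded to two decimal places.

Gantt: | C 0-8 | A 8-15 | E 15-27 | B 27-39 | D 39-42 |
Completion: A=15  B=39  C=8  D=42  E=27
Turnaround times: A=10, B=32, C=8, D=37, E=23
Average turnaround = (10+32+8+37+23) / 5 = 110/5 = 22.00

22.00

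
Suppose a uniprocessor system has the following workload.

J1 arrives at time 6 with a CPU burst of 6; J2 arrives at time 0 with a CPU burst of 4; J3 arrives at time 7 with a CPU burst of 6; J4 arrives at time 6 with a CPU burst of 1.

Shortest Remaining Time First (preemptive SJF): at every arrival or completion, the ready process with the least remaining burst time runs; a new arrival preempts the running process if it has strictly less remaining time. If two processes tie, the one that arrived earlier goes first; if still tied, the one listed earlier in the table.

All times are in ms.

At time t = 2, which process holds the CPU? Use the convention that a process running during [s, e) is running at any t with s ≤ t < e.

J2

Schedule: | J2 0-4 | idle 4-6 | J4 6-7 | J1 7-13 | J3 13-19 |
Completion: J1=13  J2=4  J3=19  J4=7
Turnaround (C−A): J1=7  J2=4  J3=12  J4=1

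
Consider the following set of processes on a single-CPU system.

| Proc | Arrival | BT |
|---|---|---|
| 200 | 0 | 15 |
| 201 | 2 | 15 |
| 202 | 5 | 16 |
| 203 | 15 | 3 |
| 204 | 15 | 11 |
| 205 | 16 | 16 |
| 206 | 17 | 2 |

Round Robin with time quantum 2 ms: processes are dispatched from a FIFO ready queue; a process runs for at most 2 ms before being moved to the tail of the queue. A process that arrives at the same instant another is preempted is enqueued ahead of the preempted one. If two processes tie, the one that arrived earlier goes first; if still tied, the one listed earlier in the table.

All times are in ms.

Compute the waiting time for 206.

11

Gantt: | 200 0-2 | 201 2-4 | 200 4-6 | 201 6-8 | 202 8-10 | 200 10-12 | 201 12-14 | 202 14-16 | 200 16-18 | 201 18-20 | 203 20-22 | 204 22-24 | 205 24-26 | 202 26-28 | 206 28-30 | 200 30-32 | 201 32-34 | 203 34-35 | 204 35-37 | 205 37-39 | 202 39-41 | 200 41-43 | 201 43-45 | 204 45-47 | 205 47-49 | 202 49-51 | 200 51-53 | 201 53-55 | 204 55-57 | 205 57-59 | 202 59-61 | 200 61-62 | 201 62-63 | 204 63-65 | 205 65-67 | 202 67-69 | 204 69-70 | 205 70-72 | 202 72-74 | 205 74-78 |
Completion: 200=62  201=63  202=74  203=35  204=70  205=78  206=30
Turnaround (C−A): 200=62  201=61  202=69  203=20  204=55  205=62  206=13
Waiting(206) = turnaround − burst = 13 − 2 = 11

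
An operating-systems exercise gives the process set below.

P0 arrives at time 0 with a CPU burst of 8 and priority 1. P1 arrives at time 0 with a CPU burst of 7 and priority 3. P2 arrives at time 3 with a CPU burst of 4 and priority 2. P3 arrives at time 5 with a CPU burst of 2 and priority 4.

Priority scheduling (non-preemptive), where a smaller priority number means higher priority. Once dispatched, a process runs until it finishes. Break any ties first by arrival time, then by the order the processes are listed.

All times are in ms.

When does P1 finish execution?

Timeline: | P0 0-8 | P2 8-12 | P1 12-19 | P3 19-21 |
Completion: P0=8  P1=19  P2=12  P3=21
Turnaround (C−A): P0=8  P1=19  P2=9  P3=16

19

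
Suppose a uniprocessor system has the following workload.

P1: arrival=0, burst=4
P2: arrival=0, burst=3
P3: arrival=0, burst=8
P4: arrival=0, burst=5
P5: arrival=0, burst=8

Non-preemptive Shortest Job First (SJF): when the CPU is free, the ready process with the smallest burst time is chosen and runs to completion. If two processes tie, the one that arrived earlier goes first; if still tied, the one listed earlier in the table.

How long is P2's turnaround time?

Timeline: | P2 0-3 | P1 3-7 | P4 7-12 | P3 12-20 | P5 20-28 |
Completion: P1=7  P2=3  P3=20  P4=12  P5=28
Turnaround (C−A): P1=7  P2=3  P3=20  P4=12  P5=28
Turnaround(P2) = completion − arrival = 3 − 0 = 3

3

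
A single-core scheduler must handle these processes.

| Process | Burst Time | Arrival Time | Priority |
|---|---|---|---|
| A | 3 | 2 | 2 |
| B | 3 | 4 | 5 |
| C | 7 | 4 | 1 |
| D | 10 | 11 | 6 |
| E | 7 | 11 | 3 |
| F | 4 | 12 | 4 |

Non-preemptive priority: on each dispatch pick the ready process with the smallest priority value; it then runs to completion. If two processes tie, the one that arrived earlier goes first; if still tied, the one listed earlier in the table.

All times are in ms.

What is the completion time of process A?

Schedule: | idle 0-2 | A 2-5 | C 5-12 | E 12-19 | F 19-23 | B 23-26 | D 26-36 |
Completion: A=5  B=26  C=12  D=36  E=19  F=23
Turnaround (C−A): A=3  B=22  C=8  D=25  E=8  F=11

5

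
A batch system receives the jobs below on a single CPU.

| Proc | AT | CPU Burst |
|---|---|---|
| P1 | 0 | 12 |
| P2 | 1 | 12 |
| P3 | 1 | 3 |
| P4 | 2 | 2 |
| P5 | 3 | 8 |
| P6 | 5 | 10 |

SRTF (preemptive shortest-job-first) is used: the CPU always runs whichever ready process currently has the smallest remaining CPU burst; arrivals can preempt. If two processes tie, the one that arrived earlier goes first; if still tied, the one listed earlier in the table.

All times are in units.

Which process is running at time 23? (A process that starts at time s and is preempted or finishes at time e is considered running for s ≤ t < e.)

Timeline: | P1 0-1 | P3 1-4 | P4 4-6 | P5 6-14 | P6 14-24 | P1 24-35 | P2 35-47 |
Completion: P1=35  P2=47  P3=4  P4=6  P5=14  P6=24
Turnaround (C−A): P1=35  P2=46  P3=3  P4=4  P5=11  P6=19

P6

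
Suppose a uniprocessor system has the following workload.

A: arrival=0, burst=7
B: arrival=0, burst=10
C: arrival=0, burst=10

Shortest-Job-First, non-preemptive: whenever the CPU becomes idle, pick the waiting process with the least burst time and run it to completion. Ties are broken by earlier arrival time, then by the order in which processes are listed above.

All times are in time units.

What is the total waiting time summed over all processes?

Gantt: | A 0-7 | B 7-17 | C 17-27 |
Completion: A=7  B=17  C=27
Turnaround (C−A): A=7  B=17  C=27
Waiting = turnaround − burst: A=0, B=7, C=17
Total waiting = 0 + 7 + 17 = 24

24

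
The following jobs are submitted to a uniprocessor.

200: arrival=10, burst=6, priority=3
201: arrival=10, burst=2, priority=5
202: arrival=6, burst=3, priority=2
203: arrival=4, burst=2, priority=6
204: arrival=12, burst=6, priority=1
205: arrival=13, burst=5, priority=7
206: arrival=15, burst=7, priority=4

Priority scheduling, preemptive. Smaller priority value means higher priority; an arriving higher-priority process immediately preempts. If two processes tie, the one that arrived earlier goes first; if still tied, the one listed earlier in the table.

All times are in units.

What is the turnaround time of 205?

23

Timeline: | idle 0-4 | 203 4-6 | 202 6-9 | idle 9-10 | 200 10-12 | 204 12-18 | 200 18-22 | 206 22-29 | 201 29-31 | 205 31-36 |
Completion: 200=22  201=31  202=9  203=6  204=18  205=36  206=29
Turnaround(205) = completion − arrival = 36 − 13 = 23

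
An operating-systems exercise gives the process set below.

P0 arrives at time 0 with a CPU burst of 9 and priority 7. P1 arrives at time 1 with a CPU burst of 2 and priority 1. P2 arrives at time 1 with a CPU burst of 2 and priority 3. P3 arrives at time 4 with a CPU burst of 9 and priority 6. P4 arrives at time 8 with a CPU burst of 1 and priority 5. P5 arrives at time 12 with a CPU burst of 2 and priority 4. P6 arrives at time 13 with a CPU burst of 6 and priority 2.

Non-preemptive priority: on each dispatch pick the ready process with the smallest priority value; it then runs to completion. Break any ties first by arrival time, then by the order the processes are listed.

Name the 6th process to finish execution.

P4

Schedule: | P0 0-9 | P1 9-11 | P2 11-13 | P6 13-19 | P5 19-21 | P4 21-22 | P3 22-31 |
Completion: P0=9  P1=11  P2=13  P3=31  P4=22  P5=21  P6=19
Finish order: P0 → P1 → P2 → P6 → P5 → P4 → P3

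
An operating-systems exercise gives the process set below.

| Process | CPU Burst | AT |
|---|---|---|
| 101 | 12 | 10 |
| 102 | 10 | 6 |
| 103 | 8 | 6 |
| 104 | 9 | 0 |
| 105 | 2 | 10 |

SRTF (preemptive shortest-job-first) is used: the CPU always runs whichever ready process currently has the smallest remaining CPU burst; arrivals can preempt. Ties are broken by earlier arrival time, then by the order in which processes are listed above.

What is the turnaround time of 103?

Schedule: | 104 0-9 | 103 9-10 | 105 10-12 | 103 12-19 | 102 19-29 | 101 29-41 |
Completion: 101=41  102=29  103=19  104=9  105=12
Turnaround(103) = completion − arrival = 19 − 6 = 13

13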